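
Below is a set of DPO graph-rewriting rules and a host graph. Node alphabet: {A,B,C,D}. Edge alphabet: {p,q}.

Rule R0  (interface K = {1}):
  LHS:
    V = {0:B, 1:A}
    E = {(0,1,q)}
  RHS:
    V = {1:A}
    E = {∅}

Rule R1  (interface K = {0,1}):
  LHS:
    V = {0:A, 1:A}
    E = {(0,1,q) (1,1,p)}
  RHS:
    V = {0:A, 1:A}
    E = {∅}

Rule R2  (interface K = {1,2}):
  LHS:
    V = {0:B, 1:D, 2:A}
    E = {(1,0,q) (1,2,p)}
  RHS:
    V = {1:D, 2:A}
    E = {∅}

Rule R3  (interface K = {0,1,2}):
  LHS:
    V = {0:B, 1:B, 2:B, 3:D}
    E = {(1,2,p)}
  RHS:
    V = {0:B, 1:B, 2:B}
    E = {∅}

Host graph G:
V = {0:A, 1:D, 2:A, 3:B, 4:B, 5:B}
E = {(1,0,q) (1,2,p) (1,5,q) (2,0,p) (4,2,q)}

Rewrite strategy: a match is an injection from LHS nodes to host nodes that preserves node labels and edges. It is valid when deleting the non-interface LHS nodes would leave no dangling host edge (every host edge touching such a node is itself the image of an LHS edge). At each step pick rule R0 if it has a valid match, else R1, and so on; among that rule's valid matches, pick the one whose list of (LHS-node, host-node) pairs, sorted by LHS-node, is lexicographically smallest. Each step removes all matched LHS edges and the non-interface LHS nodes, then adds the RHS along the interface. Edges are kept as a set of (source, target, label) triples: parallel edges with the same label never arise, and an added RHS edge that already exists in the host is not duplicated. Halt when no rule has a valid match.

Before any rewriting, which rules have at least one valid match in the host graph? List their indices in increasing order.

R0: 1 valid match — {0↦4, 1↦2}
R1: no valid match — LHS pattern not found
R2: 1 valid match — {0↦5, 1↦1, 2↦2}
R3: no valid match — LHS pattern not found

Answer: [R0,R2]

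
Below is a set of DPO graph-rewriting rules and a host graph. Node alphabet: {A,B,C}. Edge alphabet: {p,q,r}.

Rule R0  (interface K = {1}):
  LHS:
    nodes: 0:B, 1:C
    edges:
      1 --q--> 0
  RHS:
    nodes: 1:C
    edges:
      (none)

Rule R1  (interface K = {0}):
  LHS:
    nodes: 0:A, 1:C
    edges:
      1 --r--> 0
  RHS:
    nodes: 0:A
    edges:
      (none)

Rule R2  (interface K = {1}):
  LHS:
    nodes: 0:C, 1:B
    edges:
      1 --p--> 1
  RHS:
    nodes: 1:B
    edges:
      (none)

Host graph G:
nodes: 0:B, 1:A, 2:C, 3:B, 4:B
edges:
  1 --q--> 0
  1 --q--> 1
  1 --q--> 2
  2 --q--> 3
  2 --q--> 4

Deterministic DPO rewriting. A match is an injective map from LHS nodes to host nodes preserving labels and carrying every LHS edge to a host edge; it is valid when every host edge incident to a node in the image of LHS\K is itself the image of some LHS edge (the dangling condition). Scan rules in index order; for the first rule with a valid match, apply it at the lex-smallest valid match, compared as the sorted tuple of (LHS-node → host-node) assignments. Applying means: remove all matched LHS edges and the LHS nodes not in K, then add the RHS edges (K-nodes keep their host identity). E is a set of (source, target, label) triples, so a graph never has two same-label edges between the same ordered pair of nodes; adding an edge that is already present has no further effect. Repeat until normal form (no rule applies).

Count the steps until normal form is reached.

Answer: 2

Rewrite trace:
[0] host  ⇒  5 nodes, 5 edges  {1-q->0 1-q->1 1-q->2 2-q->3 2-q->4}
[1] R0 @ {0↦3, 1↦2}  ⇒  4 nodes, 4 edges  {1-q->0 1-q->1 1-q->2 2-q->4}
[2] R0 @ {0↦4, 1↦2}  ⇒  3 nodes, 3 edges  {1-q->0 1-q->1 1-q->2}
halt: no rule applies after step 2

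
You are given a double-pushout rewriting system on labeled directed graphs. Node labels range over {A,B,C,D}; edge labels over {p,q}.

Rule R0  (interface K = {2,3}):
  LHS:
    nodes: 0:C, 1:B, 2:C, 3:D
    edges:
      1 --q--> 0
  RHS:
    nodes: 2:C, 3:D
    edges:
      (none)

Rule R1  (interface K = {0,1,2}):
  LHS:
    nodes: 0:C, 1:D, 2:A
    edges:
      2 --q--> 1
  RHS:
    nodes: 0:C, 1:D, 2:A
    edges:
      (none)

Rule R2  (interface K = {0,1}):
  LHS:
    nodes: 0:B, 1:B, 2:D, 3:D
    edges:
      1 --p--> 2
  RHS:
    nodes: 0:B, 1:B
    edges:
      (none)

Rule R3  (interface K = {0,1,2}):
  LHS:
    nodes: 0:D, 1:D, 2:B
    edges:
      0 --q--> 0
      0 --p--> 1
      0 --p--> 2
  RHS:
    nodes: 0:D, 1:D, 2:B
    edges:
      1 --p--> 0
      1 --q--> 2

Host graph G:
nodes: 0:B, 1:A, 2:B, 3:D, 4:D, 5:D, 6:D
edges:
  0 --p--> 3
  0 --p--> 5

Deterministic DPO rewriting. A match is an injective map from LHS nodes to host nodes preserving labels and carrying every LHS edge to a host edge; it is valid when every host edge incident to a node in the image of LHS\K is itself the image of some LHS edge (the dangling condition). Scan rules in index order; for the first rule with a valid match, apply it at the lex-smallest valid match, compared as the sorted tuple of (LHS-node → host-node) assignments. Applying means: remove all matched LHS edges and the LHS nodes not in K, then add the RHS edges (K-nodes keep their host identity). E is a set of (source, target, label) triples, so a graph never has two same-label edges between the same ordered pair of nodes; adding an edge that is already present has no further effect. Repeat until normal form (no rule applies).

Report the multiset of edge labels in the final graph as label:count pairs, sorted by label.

[0] host  ⇒  7 nodes, 2 edges  {0-p->3 0-p->5}
[1] R2 @ {0↦2, 1↦0, 2↦3, 3↦4}  ⇒  5 nodes, 1 edges  {0-p->5}
[2] R2 @ {0↦2, 1↦0, 2↦5, 3↦6}  ⇒  3 nodes, 0 edges  {∅}
halt: no rule applies after step 2
NF edges: []

Answer: (no edges)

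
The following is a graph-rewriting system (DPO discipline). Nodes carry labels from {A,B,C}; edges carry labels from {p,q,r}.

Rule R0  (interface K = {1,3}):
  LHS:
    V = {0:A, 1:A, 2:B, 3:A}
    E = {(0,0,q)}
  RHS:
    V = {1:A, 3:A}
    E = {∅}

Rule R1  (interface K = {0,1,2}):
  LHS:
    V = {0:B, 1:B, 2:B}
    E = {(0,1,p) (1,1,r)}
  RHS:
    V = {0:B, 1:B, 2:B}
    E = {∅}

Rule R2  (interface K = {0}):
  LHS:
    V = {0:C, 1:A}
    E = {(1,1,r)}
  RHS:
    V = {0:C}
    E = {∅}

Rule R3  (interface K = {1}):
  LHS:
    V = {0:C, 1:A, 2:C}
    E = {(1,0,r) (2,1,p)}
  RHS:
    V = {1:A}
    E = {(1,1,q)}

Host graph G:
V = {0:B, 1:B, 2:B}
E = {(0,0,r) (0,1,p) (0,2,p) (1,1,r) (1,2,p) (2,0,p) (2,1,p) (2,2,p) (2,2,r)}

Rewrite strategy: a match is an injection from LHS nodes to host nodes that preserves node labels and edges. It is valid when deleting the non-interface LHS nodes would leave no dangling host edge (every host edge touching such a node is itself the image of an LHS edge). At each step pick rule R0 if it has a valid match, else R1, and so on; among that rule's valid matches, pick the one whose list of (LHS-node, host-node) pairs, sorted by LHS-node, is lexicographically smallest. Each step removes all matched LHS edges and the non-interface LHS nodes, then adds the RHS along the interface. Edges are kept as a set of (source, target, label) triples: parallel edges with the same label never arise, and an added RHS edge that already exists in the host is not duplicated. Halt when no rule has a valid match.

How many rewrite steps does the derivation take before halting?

start.  V:3 E:9  edges: 0-r->0 0-p->1 0-p->2 1-r->1 1-p->2 2-p->0 2-p->1 2-p->2 2-r->2
1. fire R1 via {0↦0, 1↦1, 2↦2}  →  V:3 E:7  edges: 0-r->0 0-p->2 1-p->2 2-p->0 2-p->1 2-p->2 2-r->2
2. fire R1 via {0↦0, 1↦2, 2↦1}  →  V:3 E:5  edges: 0-r->0 1-p->2 2-p->0 2-p->1 2-p->2
3. fire R1 via {0↦2, 1↦0, 2↦1}  →  V:3 E:3  edges: 1-p->2 2-p->1 2-p->2
halt: no rule applies after step 3

Answer: 3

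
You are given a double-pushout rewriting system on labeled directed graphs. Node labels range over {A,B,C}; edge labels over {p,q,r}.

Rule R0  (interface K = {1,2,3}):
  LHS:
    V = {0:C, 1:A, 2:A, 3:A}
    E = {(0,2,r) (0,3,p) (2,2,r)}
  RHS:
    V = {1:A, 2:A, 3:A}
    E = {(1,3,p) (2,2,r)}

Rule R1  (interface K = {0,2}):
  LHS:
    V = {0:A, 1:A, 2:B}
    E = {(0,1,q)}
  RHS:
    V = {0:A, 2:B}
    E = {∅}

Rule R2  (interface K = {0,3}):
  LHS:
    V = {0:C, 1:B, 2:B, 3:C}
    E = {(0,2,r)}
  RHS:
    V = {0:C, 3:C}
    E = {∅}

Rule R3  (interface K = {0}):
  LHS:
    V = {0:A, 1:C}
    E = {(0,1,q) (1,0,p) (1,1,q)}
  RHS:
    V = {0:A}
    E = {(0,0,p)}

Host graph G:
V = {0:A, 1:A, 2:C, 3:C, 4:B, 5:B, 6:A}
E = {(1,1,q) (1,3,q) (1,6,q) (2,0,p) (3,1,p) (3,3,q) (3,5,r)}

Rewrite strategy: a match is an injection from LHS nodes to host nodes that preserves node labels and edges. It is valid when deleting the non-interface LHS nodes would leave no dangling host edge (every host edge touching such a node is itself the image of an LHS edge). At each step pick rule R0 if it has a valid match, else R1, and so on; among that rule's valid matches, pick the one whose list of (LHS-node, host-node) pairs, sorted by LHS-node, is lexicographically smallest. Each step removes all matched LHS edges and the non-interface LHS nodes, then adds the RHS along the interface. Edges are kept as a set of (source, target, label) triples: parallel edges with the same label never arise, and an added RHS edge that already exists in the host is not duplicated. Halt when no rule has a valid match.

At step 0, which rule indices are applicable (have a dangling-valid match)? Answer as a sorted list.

Answer: [R1,R2]

Rewrite trace:
R0: no valid match — LHS pattern not found
R1: 2 valid matches — {0↦1, 1↦6, 2↦4}, {0↦1, 1↦6, 2↦5}
R2: 1 valid match — {0↦3, 1↦4, 2↦5, 3↦2}
R3: no valid match — 1 raw match, all fail dangling condition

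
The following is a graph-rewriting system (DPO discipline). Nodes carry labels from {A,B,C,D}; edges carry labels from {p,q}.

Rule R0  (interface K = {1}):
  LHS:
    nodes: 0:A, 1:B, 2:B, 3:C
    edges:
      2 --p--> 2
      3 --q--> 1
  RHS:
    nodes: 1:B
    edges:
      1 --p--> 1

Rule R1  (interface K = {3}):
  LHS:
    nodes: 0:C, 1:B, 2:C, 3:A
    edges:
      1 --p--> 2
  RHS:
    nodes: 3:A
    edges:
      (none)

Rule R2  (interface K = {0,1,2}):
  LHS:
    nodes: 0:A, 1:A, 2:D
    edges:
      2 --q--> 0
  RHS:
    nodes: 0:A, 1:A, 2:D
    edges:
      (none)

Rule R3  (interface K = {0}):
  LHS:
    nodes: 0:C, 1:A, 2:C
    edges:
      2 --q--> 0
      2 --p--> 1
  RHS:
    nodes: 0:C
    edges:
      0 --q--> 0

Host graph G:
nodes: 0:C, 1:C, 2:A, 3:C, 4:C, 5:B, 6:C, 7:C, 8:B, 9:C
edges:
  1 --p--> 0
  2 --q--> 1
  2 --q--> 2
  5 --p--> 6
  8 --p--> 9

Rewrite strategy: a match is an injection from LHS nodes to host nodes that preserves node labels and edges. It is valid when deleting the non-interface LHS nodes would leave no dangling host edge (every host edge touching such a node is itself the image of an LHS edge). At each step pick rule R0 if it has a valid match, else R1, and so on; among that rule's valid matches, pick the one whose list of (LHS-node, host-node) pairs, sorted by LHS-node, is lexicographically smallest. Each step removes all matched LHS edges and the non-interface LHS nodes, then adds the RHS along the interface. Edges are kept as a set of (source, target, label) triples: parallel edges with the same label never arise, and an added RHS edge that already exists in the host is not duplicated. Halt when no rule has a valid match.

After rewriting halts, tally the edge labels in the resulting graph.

Answer: p:1 q:2

Derivation:
start.  V:10 E:5  edges: 1-p->0 2-q->1 2-q->2 5-p->6 8-p->9
1. fire R1 via {0↦3, 1↦5, 2↦6, 3↦2}  →  V:7 E:4  edges: 1-p->0 2-q->1 2-q->2 8-p->9
2. fire R1 via {0↦4, 1↦8, 2↦9, 3↦2}  →  V:4 E:3  edges: 1-p->0 2-q->1 2-q->2
halt: no rule applies after step 2
NF edges: [(1, 0, 'p'), (2, 1, 'q'), (2, 2, 'q')]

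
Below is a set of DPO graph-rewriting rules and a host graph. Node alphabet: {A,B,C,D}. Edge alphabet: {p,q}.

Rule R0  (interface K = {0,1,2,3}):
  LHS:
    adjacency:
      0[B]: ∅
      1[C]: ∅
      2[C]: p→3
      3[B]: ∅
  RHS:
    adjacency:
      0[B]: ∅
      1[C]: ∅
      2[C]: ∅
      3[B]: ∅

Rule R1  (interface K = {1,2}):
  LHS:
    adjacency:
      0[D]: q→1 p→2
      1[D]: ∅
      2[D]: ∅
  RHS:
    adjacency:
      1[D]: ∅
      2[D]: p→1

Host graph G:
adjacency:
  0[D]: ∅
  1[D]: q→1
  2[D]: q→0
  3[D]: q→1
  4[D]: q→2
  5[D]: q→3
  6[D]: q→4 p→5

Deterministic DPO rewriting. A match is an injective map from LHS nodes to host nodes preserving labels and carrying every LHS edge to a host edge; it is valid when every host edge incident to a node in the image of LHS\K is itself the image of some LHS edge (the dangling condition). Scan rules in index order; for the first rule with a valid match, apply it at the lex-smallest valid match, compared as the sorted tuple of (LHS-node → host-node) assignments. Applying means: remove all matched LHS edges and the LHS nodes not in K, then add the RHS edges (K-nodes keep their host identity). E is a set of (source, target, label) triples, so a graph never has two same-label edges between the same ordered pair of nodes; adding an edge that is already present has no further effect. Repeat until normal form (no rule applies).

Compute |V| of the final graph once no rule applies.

Answer: 2

Steps:
initial: |V|=7 |E|=7  E = 1-q->1 2-q->0 3-q->1 4-q->2 5-q->3 6-q->4 6-p->5
step 1: apply R1 at {0↦6, 1↦4, 2↦5}  → |V|=6 |E|=6  E = 1-q->1 2-q->0 3-q->1 4-q->2 5-q->3 5-p->4
step 2: apply R1 at {0↦5, 1↦3, 2↦4}  → |V|=5 |E|=5  E = 1-q->1 2-q->0 3-q->1 4-q->2 4-p->3
step 3: apply R1 at {0↦4, 1↦2, 2↦3}  → |V|=4 |E|=4  E = 1-q->1 2-q->0 3-q->1 3-p->2
step 4: apply R1 at {0↦3, 1↦1, 2↦2}  → |V|=3 |E|=3  E = 1-q->1 2-q->0 2-p->1
step 5: apply R1 at {0↦2, 1↦0, 2↦1}  → |V|=2 |E|=2  E = 1-p->0 1-q->1
halt: no rule applies after step 5
NF nodes: {0:D, 1:D}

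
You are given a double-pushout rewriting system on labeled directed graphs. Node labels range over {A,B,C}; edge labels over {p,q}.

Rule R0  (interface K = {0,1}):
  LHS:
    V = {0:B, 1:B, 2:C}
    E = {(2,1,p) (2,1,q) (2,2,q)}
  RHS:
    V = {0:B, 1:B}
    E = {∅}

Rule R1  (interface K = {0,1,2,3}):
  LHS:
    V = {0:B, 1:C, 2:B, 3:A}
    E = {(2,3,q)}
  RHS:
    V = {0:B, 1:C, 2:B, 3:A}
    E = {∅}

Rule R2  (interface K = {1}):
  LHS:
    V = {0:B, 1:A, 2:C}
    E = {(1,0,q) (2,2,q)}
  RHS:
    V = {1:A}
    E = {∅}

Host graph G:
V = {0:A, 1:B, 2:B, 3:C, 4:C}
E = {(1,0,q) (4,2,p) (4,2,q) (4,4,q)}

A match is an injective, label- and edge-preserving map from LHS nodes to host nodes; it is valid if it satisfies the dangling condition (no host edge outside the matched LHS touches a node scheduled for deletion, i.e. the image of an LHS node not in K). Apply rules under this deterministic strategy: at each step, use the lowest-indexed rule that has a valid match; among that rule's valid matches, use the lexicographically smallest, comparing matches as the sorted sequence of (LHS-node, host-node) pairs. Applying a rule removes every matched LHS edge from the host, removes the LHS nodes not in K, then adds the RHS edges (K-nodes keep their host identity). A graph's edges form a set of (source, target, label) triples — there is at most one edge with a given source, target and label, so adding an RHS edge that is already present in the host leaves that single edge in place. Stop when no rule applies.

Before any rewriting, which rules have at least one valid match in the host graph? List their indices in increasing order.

Answer: [R0,R1]

Rewrite trace:
R0: 1 valid match — {0↦1, 1↦2, 2↦4}
R1: 2 valid matches — {0↦2, 1↦3, 2↦1, 3↦0}, {0↦2, 1↦4, 2↦1, 3↦0}
R2: no valid match — LHS pattern not found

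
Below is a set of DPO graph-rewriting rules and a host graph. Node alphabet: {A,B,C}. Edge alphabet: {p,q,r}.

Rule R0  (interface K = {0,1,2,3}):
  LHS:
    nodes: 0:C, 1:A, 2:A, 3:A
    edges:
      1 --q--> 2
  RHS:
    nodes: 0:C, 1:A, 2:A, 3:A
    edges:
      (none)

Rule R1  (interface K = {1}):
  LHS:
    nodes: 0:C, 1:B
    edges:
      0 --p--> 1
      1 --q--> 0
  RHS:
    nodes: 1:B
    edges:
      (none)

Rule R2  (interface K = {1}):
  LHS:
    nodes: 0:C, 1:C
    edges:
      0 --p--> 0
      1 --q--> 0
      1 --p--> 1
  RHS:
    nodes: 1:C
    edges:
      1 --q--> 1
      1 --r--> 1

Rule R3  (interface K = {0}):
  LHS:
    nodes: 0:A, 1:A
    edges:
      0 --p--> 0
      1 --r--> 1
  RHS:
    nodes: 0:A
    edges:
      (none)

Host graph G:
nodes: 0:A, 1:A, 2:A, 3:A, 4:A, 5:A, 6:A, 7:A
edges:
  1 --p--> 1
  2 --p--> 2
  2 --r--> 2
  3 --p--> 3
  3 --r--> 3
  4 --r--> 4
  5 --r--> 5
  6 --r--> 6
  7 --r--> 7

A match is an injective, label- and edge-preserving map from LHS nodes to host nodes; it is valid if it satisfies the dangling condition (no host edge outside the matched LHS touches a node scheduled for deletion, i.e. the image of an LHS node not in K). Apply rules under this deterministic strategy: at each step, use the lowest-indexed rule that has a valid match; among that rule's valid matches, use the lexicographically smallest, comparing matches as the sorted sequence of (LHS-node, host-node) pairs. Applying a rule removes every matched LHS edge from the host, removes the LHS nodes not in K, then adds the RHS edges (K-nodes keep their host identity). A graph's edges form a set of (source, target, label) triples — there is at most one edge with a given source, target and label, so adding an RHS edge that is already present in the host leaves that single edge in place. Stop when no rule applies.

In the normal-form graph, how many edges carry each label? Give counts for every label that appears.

Answer: r:3

Derivation:
initial: |V|=8 |E|=9  E = 1-p->1 2-p->2 2-r->2 3-p->3 3-r->3 4-r->4 5-r->5 6-r->6 7-r->7
step 1: apply R3 at {0↦1, 1↦4}  → |V|=7 |E|=7  E = 2-p->2 2-r->2 3-p->3 3-r->3 5-r->5 6-r->6 7-r->7
step 2: apply R3 at {0↦2, 1↦5}  → |V|=6 |E|=5  E = 2-r->2 3-p->3 3-r->3 6-r->6 7-r->7
step 3: apply R3 at {0↦3, 1↦2}  → |V|=5 |E|=3  E = 3-r->3 6-r->6 7-r->7
final graph: no rule applies after step 3
NF edges: [(3, 3, 'r'), (6, 6, 'r'), (7, 7, 'r')]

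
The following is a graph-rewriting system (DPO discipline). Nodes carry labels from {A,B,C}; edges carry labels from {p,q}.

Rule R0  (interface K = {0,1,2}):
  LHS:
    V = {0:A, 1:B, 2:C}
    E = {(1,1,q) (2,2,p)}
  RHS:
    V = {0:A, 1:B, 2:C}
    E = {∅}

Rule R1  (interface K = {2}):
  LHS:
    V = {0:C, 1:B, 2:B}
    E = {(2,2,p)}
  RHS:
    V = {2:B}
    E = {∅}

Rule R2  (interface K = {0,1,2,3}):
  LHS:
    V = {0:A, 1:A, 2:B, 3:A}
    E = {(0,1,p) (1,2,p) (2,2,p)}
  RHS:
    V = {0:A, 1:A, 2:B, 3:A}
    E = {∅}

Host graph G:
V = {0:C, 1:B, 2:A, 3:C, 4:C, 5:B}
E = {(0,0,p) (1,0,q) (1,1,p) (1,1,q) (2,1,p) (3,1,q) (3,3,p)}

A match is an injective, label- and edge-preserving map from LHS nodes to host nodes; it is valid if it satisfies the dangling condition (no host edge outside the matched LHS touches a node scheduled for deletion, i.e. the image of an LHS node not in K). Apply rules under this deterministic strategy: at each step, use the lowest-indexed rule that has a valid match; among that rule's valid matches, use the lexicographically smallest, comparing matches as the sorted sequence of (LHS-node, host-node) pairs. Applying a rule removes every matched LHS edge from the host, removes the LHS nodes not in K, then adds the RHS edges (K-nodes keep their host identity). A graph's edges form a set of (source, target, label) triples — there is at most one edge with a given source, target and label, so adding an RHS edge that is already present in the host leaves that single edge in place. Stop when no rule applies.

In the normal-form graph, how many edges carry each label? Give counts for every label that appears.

Answer: p:2 q:2

Steps:
[0] host  ⇒  6 nodes, 7 edges  {0-p->0 1-q->0 1-p->1 1-q->1 2-p->1 3-q->1 3-p->3}
[1] R0 @ {0↦2, 1↦1, 2↦0}  ⇒  6 nodes, 5 edges  {1-q->0 1-p->1 2-p->1 3-q->1 3-p->3}
[2] R1 @ {0↦4, 1↦5, 2↦1}  ⇒  4 nodes, 4 edges  {1-q->0 2-p->1 3-q->1 3-p->3}
normal form: no rule applies after step 2
NF edges: [(1, 0, 'q'), (2, 1, 'p'), (3, 1, 'q'), (3, 3, 'p')]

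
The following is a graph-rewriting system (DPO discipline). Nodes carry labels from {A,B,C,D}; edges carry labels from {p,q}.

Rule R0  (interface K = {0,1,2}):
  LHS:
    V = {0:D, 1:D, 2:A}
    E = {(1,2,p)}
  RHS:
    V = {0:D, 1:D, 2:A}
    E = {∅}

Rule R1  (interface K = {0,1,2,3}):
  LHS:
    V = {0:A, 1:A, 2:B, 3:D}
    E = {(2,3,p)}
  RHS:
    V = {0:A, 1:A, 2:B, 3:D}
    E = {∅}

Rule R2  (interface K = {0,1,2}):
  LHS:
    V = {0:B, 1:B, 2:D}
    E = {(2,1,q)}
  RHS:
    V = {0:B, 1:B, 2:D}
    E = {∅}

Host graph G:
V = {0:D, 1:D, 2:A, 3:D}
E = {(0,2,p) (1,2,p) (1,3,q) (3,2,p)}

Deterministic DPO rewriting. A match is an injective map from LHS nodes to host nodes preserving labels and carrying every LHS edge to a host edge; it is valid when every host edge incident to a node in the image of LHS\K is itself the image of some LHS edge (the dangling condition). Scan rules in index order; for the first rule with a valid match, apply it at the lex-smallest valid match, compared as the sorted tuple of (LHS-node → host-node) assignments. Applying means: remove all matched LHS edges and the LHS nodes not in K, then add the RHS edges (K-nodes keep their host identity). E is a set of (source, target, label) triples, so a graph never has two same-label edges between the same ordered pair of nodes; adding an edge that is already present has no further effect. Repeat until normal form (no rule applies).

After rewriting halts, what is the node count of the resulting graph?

[0] host  ⇒  4 nodes, 4 edges  {0-p->2 1-p->2 1-q->3 3-p->2}
[1] R0 @ {0↦0, 1↦1, 2↦2}  ⇒  4 nodes, 3 edges  {0-p->2 1-q->3 3-p->2}
[2] R0 @ {0↦0, 1↦3, 2↦2}  ⇒  4 nodes, 2 edges  {0-p->2 1-q->3}
[3] R0 @ {0↦1, 1↦0, 2↦2}  ⇒  4 nodes, 1 edges  {1-q->3}
final graph: no rule applies after step 3
NF nodes: {0:D, 1:D, 2:A, 3:D}

Answer: 4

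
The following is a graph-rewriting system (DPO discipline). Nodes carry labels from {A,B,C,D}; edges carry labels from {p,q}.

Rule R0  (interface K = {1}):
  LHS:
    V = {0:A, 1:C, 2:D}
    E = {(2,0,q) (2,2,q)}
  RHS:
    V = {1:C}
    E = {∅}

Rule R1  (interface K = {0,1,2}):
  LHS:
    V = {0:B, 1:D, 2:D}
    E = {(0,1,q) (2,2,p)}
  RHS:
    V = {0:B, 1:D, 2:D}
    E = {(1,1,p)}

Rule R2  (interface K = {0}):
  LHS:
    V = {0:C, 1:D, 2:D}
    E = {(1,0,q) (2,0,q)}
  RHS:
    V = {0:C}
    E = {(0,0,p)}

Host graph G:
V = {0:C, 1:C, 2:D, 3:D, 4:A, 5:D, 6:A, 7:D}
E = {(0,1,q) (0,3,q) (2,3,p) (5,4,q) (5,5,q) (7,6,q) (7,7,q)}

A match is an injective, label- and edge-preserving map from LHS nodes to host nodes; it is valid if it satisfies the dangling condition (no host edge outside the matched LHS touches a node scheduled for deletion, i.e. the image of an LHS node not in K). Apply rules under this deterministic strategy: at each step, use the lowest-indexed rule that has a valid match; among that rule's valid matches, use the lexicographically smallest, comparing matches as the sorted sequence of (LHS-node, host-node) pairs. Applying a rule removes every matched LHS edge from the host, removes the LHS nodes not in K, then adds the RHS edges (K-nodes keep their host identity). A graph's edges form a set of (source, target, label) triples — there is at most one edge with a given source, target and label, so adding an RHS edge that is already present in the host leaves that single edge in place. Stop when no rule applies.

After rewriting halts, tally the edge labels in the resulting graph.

initial: |V|=8 |E|=7  E = 0-q->1 0-q->3 2-p->3 5-q->4 5-q->5 7-q->6 7-q->7
step 1: apply R0 at {0↦4, 1↦0, 2↦5}  → |V|=6 |E|=5  E = 0-q->1 0-q->3 2-p->3 7-q->6 7-q->7
step 2: apply R0 at {0↦6, 1↦0, 2↦7}  → |V|=4 |E|=3  E = 0-q->1 0-q->3 2-p->3
normal form: no rule applies after step 2
NF edges: [(0, 1, 'q'), (0, 3, 'q'), (2, 3, 'p')]

Answer: p:1 q:2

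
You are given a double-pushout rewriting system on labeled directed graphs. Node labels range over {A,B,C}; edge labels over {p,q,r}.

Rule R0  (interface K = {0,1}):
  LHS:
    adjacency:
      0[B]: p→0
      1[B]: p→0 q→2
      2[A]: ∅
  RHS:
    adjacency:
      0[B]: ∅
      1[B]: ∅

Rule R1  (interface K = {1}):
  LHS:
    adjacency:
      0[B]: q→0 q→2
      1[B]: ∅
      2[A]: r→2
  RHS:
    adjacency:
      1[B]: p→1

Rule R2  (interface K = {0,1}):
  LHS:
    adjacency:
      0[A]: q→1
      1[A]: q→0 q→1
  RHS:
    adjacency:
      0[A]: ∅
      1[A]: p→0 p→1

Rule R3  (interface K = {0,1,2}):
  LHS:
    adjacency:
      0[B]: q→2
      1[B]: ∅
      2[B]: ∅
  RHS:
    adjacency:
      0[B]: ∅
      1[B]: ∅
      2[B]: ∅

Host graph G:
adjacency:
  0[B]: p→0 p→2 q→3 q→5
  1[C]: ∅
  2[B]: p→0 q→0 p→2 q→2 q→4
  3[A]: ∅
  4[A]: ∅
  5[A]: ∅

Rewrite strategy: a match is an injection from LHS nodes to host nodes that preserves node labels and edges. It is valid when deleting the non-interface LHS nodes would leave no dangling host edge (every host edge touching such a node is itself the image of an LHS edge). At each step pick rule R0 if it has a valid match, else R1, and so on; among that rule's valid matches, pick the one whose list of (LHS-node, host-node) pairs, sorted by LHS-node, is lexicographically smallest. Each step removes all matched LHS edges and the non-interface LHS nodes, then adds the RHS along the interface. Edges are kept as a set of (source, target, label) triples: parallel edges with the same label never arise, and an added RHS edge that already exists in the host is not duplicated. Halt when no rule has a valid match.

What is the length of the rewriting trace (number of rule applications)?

Answer: 2

Derivation:
[0] host  ⇒  6 nodes, 9 edges  {0-p->0 0-p->2 0-q->3 0-q->5 2-p->0 2-q->0 2-p->2 2-q->2 2-q->4}
[1] R0 @ {0↦0, 1↦2, 2↦4}  ⇒  5 nodes, 6 edges  {0-p->2 0-q->3 0-q->5 2-q->0 2-p->2 2-q->2}
[2] R0 @ {0↦2, 1↦0, 2↦3}  ⇒  4 nodes, 3 edges  {0-q->5 2-q->0 2-q->2}
halt: no rule applies after step 2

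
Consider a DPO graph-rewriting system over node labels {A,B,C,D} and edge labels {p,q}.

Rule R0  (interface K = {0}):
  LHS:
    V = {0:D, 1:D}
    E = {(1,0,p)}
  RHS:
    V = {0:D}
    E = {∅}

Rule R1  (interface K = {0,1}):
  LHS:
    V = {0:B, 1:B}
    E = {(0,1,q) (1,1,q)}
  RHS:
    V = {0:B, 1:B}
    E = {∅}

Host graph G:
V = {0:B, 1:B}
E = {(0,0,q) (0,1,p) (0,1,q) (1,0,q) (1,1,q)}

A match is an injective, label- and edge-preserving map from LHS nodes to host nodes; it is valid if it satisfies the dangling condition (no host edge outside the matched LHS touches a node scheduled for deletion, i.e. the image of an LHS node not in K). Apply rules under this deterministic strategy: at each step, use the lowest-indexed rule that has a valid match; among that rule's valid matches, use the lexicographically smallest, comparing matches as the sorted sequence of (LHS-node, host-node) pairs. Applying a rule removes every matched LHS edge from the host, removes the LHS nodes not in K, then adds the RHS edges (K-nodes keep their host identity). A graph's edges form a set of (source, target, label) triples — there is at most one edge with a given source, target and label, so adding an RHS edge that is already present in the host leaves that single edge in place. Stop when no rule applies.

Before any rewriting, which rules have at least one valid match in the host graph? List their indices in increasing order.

R0: no valid match — LHS pattern not found
R1: 2 valid matches — {0↦0, 1↦1}, {0↦1, 1↦0}

Answer: [R1]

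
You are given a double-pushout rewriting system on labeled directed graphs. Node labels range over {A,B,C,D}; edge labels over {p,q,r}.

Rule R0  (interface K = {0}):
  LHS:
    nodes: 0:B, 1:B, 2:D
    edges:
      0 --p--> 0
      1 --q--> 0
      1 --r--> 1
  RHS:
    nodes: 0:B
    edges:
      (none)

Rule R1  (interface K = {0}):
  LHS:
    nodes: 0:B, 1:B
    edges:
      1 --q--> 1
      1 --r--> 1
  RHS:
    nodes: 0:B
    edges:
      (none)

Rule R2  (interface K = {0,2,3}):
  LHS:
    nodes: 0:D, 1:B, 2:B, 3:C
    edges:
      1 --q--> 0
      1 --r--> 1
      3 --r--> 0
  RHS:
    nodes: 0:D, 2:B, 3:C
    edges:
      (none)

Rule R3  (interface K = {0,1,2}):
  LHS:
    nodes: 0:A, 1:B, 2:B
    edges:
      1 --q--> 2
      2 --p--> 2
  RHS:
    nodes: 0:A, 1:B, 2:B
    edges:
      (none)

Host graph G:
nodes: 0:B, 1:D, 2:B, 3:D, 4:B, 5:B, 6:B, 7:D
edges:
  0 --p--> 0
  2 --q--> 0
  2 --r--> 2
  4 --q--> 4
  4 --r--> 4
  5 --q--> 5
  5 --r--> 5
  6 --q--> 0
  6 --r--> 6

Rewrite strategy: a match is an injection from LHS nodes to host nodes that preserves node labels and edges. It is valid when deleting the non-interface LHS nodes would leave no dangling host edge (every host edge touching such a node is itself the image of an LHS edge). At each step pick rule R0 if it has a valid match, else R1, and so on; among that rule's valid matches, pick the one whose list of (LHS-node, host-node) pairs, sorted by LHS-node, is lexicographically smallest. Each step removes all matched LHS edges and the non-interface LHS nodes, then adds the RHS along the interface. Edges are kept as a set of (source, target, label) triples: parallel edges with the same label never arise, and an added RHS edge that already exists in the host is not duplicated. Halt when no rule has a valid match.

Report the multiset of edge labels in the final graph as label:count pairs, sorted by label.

[0] host  ⇒  8 nodes, 9 edges  {0-p->0 2-q->0 2-r->2 4-q->4 4-r->4 5-q->5 5-r->5 6-q->0 6-r->6}
[1] R0 @ {0↦0, 1↦2, 2↦1}  ⇒  6 nodes, 6 edges  {4-q->4 4-r->4 5-q->5 5-r->5 6-q->0 6-r->6}
[2] R1 @ {0↦0, 1↦4}  ⇒  5 nodes, 4 edges  {5-q->5 5-r->5 6-q->0 6-r->6}
[3] R1 @ {0↦0, 1↦5}  ⇒  4 nodes, 2 edges  {6-q->0 6-r->6}
final graph: no rule applies after step 3
NF edges: [(6, 0, 'q'), (6, 6, 'r')]

Answer: q:1 r:1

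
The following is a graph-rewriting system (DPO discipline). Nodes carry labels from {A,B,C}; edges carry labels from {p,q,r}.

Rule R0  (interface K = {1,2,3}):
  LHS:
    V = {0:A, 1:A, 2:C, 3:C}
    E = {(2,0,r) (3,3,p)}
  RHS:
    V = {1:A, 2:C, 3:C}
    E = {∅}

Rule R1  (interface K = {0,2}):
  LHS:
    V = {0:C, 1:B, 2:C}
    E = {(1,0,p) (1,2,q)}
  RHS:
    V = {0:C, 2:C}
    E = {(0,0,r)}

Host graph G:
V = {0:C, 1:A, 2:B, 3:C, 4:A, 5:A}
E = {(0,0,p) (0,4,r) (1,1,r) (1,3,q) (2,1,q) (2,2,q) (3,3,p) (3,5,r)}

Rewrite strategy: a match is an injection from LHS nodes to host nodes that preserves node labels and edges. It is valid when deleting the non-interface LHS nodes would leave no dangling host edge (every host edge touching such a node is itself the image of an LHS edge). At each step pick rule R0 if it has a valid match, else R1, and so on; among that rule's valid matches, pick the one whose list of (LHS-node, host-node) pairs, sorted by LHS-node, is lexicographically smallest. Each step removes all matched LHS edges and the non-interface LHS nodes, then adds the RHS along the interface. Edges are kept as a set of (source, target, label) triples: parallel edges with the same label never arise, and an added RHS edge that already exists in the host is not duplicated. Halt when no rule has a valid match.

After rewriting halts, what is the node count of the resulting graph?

Answer: 4

Rewrite trace:
initial: |V|=6 |E|=8  E = 0-p->0 0-r->4 1-r->1 1-q->3 2-q->1 2-q->2 3-p->3 3-r->5
step 1: apply R0 at {0↦4, 1↦1, 2↦0, 3↦3}  → |V|=5 |E|=6  E = 0-p->0 1-r->1 1-q->3 2-q->1 2-q->2 3-r->5
step 2: apply R0 at {0↦5, 1↦1, 2↦3, 3↦0}  → |V|=4 |E|=4  E = 1-r->1 1-q->3 2-q->1 2-q->2
halt: no rule applies after step 2
NF nodes: {0:C, 1:A, 2:B, 3:C}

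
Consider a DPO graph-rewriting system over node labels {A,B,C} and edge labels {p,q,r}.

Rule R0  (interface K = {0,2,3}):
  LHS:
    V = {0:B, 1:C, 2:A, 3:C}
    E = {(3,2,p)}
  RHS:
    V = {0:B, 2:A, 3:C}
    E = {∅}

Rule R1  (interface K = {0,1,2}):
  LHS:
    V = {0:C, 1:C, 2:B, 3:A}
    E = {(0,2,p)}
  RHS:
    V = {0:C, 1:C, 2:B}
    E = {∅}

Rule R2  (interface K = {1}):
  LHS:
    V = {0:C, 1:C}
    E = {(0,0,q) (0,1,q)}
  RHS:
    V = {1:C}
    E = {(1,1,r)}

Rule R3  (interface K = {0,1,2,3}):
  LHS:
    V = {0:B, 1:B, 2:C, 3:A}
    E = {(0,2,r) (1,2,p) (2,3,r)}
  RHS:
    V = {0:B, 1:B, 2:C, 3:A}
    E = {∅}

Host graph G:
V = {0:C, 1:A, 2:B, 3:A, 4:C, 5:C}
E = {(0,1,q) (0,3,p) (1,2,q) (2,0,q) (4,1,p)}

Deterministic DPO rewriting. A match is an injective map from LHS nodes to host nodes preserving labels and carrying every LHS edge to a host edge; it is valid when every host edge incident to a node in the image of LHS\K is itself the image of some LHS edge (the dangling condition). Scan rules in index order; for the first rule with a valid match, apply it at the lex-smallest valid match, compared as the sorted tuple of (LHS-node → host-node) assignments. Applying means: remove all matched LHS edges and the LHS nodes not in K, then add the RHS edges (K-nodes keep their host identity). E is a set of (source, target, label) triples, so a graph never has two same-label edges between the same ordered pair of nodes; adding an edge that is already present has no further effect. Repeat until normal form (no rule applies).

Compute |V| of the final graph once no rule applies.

Answer: 4

Derivation:
[0] host  ⇒  6 nodes, 5 edges  {0-q->1 0-p->3 1-q->2 2-q->0 4-p->1}
[1] R0 @ {0↦2, 1↦5, 2↦1, 3↦4}  ⇒  5 nodes, 4 edges  {0-q->1 0-p->3 1-q->2 2-q->0}
[2] R0 @ {0↦2, 1↦4, 2↦3, 3↦0}  ⇒  4 nodes, 3 edges  {0-q->1 1-q->2 2-q->0}
final graph: no rule applies after step 2
NF nodes: {0:C, 1:A, 2:B, 3:A}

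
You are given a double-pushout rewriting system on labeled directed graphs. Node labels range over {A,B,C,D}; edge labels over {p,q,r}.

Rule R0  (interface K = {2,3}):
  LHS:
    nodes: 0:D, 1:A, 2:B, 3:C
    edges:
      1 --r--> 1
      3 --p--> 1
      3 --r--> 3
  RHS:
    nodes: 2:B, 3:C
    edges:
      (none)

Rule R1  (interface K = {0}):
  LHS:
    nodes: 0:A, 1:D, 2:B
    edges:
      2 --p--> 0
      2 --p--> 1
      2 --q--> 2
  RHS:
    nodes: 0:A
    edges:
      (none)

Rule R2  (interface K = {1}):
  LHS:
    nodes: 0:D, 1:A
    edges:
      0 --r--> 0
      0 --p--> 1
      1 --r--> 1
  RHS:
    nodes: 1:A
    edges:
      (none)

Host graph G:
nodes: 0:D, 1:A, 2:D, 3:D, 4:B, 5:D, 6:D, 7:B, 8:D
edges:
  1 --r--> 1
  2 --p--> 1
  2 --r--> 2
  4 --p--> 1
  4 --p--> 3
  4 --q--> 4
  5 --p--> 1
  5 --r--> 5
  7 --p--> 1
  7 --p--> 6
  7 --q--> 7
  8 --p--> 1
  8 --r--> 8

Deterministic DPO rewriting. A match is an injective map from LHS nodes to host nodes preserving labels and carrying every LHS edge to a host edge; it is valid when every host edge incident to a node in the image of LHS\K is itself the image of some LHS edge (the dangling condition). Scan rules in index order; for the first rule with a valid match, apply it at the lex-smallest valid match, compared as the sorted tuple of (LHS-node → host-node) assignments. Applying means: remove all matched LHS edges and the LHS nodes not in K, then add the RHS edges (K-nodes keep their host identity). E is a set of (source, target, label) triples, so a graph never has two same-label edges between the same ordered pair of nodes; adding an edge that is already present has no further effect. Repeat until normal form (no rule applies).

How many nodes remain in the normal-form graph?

Answer: 4

Derivation:
[0] host  ⇒  9 nodes, 13 edges  {1-r->1 2-p->1 2-r->2 4-p->1 4-p->3 4-q->4 5-p->1 5-r->5 7-p->1 7-p->6 7-q->7 8-p->1 8-r->8}
[1] R1 @ {0↦1, 1↦3, 2↦4}  ⇒  7 nodes, 10 edges  {1-r->1 2-p->1 2-r->2 5-p->1 5-r->5 7-p->1 7-p->6 7-q->7 8-p->1 8-r->8}
[2] R1 @ {0↦1, 1↦6, 2↦7}  ⇒  5 nodes, 7 edges  {1-r->1 2-p->1 2-r->2 5-p->1 5-r->5 8-p->1 8-r->8}
[3] R2 @ {0↦2, 1↦1}  ⇒  4 nodes, 4 edges  {5-p->1 5-r->5 8-p->1 8-r->8}
final graph: no rule applies after step 3
NF nodes: {0:D, 1:A, 5:D, 8:D}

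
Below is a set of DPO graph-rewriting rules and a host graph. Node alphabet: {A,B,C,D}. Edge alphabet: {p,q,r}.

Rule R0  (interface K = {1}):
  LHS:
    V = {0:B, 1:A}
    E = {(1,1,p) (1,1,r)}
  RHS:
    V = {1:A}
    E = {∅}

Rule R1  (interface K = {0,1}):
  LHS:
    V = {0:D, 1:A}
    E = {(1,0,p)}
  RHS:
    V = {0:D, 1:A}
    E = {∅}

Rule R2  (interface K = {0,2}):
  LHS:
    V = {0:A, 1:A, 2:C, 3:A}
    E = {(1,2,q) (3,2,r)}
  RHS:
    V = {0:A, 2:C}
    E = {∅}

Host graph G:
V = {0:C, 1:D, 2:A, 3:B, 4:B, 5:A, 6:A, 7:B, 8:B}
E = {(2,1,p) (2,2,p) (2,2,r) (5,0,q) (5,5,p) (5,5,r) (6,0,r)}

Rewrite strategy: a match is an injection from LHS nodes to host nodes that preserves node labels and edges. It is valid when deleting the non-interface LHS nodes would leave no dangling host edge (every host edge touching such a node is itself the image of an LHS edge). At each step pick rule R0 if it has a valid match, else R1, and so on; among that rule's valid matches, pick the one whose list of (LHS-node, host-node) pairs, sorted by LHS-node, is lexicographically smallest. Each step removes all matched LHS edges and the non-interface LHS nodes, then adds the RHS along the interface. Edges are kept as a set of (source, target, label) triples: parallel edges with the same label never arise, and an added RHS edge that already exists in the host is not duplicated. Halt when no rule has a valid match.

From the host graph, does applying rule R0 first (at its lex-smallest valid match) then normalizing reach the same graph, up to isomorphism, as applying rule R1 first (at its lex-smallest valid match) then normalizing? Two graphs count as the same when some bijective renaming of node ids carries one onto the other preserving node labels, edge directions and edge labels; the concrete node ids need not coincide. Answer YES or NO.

Answer: YES

Derivation:
branch R0-first: apply at {0↦3, 1↦2} → |E|=5, then 3 more step(s) → NF |V|=5 |E|=0 V={0:C, 1:D, 2:A, 7:B, 8:B} E=∅
branch R1-first: apply at {0↦1, 1↦2} → |E|=6, then 3 more step(s) → NF |V|=5 |E|=0 V={0:C, 1:D, 2:A, 7:B, 8:B} E=∅
graphs isomorphic (equal up to label-preserving node renaming)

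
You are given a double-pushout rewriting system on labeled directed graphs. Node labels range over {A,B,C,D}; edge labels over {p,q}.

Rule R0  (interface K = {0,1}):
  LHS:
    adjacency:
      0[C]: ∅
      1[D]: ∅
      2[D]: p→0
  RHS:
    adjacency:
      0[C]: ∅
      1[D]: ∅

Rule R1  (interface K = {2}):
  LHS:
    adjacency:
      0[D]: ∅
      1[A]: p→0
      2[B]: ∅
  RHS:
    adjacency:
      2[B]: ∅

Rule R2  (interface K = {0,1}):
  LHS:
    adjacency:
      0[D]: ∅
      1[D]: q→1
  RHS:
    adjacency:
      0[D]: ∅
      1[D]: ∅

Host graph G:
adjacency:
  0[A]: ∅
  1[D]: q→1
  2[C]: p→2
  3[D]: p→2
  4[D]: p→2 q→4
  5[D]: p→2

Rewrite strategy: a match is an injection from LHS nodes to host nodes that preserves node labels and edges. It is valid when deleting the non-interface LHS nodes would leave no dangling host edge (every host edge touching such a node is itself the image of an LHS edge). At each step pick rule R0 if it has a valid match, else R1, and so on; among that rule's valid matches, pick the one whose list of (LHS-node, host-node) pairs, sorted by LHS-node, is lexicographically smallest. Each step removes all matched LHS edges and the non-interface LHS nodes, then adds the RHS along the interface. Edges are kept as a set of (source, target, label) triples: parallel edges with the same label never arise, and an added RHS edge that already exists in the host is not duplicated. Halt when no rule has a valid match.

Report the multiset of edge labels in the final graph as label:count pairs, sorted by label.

[0] host  ⇒  6 nodes, 6 edges  {1-q->1 2-p->2 3-p->2 4-p->2 4-q->4 5-p->2}
[1] R0 @ {0↦2, 1↦1, 2↦3}  ⇒  5 nodes, 5 edges  {1-q->1 2-p->2 4-p->2 4-q->4 5-p->2}
[2] R0 @ {0↦2, 1↦1, 2↦5}  ⇒  4 nodes, 4 edges  {1-q->1 2-p->2 4-p->2 4-q->4}
[3] R2 @ {0↦1, 1↦4}  ⇒  4 nodes, 3 edges  {1-q->1 2-p->2 4-p->2}
[4] R0 @ {0↦2, 1↦1, 2↦4}  ⇒  3 nodes, 2 edges  {1-q->1 2-p->2}
halt: no rule applies after step 4
NF edges: [(1, 1, 'q'), (2, 2, 'p')]

Answer: p:1 q:1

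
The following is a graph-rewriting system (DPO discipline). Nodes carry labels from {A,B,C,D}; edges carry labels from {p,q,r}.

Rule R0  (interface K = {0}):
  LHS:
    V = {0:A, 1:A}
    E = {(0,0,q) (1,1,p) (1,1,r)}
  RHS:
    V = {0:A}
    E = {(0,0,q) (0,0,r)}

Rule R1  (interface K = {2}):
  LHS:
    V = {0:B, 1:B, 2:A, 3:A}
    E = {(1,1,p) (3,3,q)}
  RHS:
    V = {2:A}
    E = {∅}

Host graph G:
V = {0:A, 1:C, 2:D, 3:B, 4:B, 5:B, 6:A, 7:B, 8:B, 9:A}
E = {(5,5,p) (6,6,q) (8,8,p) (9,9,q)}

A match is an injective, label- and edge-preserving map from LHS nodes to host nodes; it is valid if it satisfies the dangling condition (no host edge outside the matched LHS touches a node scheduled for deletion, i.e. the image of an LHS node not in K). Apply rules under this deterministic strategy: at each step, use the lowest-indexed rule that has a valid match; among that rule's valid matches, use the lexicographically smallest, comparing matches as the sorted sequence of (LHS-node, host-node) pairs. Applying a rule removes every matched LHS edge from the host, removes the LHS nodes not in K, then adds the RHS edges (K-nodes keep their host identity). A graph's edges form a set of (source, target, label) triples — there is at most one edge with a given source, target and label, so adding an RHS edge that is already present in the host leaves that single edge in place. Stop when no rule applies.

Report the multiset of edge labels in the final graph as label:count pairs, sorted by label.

Answer: (no edges)

Rewrite trace:
[0] host  ⇒  10 nodes, 4 edges  {5-p->5 6-q->6 8-p->8 9-q->9}
[1] R1 @ {0↦3, 1↦5, 2↦0, 3↦6}  ⇒  7 nodes, 2 edges  {8-p->8 9-q->9}
[2] R1 @ {0↦4, 1↦8, 2↦0, 3↦9}  ⇒  4 nodes, 0 edges  {∅}
halt: no rule applies after step 2
NF edges: []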